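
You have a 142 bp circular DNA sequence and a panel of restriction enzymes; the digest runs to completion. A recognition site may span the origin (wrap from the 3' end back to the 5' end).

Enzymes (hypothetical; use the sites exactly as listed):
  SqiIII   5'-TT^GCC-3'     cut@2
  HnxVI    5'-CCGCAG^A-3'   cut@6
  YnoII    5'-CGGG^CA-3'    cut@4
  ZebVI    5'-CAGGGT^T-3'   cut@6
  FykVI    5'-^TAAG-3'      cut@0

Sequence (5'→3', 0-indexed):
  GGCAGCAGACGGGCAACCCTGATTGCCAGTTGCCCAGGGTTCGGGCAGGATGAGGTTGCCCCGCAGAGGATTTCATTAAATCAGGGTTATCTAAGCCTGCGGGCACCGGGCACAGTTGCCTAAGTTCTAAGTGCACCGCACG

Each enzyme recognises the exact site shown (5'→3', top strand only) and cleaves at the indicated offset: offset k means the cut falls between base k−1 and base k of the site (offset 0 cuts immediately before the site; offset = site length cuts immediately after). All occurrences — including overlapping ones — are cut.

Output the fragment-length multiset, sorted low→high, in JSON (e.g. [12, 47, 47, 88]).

[3,4,5,7,7,7,7,9,9,11,11,12,12,17,21]

Site scan:
  SqiIII TTGCC/2: at [22, 29, 55, 115] ⇒ [24, 31, 57, 117]
  HnxVI CCGCAGA/6: at [60] ⇒ [66]
  YnoII CGGGCA/4: at [9, 41, 99, 106, 140] ⇒ [2, 13, 45, 103, 110]
  ZebVI CAGGGTT/6: at [34, 81] ⇒ [40, 87]
  FykVI TAAG/0: at [91, 120, 127] ⇒ [91, 120, 127]

Pooled cuts: [2, 13, 24, 31, 40, 45, 57, 66, 87, 91, 103, 110, 117, 120, 127]

Fragments:
  2→13: 11 bp
  13→24: 11 bp
  24→31: 7 bp
  31→40: 9 bp
  40→45: 5 bp
  45→57: 12 bp
  57→66: 9 bp
  66→87: 21 bp
  87→91: 4 bp
  91→103: 12 bp
  103→110: 7 bp
  110→117: 7 bp
  117→120: 3 bp
  120→127: 7 bp
  127→2 (wrap): 142-127+2 = 17 bp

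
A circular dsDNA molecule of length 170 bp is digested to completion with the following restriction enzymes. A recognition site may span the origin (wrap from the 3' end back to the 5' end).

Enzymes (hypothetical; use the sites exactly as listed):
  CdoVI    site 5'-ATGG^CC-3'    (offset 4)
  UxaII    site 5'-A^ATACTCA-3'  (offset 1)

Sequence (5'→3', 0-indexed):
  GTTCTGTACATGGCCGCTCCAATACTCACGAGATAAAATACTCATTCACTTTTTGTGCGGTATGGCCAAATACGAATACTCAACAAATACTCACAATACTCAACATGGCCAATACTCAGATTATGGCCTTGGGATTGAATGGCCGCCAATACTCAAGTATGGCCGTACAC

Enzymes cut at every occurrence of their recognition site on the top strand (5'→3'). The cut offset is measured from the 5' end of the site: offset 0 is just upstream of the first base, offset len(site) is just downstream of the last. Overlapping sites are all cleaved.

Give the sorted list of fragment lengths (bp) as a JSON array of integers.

Scan for sites:
  CdoVI ATGGCC/4: at [9, 61, 104, 122, 138, 158] ⇒ [13, 65, 108, 126, 142, 162]
  UxaII AATACTCA/1: at [20, 36, 74, 85, 94, 110, 147] ⇒ [21, 37, 75, 86, 95, 111, 148]

All cut coordinates (distinct, sorted): [13, 21, 37, 65, 75, 86, 95, 108, 111, 126, 142, 148, 162]

Fragments:
  13→21: 8 bp
  21→37: 16 bp
  37→65: 28 bp
  65→75: 10 bp
  75→86: 11 bp
  86→95: 9 bp
  95→108: 13 bp
  108→111: 3 bp
  111→126: 15 bp
  126→142: 16 bp
  142→148: 6 bp
  148→162: 14 bp
  162→13 (wrap): 170-162+13 = 21 bp

[3,6,8,9,10,11,13,14,15,16,16,21,28]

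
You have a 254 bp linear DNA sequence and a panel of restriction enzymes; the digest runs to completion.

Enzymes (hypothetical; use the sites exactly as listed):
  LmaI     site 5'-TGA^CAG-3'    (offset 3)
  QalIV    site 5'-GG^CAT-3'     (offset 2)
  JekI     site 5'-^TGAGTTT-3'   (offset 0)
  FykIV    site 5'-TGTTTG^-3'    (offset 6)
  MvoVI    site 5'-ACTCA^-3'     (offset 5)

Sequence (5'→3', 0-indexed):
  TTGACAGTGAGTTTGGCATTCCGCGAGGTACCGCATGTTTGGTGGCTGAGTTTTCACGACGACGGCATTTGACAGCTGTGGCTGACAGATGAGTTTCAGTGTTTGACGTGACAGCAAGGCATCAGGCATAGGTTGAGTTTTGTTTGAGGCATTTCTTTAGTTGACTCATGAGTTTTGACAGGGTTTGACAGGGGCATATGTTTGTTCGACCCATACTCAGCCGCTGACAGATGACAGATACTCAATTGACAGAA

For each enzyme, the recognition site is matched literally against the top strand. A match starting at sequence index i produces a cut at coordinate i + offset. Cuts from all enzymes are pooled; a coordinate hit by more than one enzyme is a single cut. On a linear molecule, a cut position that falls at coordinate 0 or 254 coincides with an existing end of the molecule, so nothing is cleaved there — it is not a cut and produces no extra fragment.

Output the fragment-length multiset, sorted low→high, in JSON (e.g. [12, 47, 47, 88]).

[3,3,4,4,5,5,5,6,6,7,7,7,7,8,8,9,10,10,10,10,13,13,15,16,19,19,25]

Per-enzyme occurrences:
  LmaI TGACAG/3: at [1, 69, 82, 108, 175, 185, 224, 231, 246] ⇒ [4, 72, 85, 111, 178, 188, 227, 234, 249]
  QalIV GGCAT/2: at [14, 63, 117, 124, 147, 192] ⇒ [16, 65, 119, 126, 149, 194]
  JekI TGAGTTT/0: at [7, 46, 89, 133, 168] ⇒ [7, 46, 89, 133, 168]
  FykIV TGTTTG/6: at [35, 99, 140, 198] ⇒ [41, 105, 146, 204]
  MvoVI ACTCA/5: at [163, 214, 239] ⇒ [168, 219, 244]

All cut coordinates (distinct, sorted): [4, 7, 16, 41, 46, 65, 72, 85, 89, 105, 111, 119, 126, 133, 146, 149, 168, 178, 188, 194, 204, 219, 227, 234, 244, 249]

Fragments:
  [0,4): 4 bp
  [4,7): 3 bp
  [7,16): 9 bp
  [16,41): 25 bp
  [41,46): 5 bp
  [46,65): 19 bp
  [65,72): 7 bp
  [72,85): 13 bp
  [85,89): 4 bp
  [89,105): 16 bp
  [105,111): 6 bp
  [111,119): 8 bp
  [119,126): 7 bp
  [126,133): 7 bp
  [133,146): 13 bp
  [146,149): 3 bp
  [149,168): 19 bp
  [168,178): 10 bp
  [178,188): 10 bp
  [188,194): 6 bp
  [194,204): 10 bp
  [204,219): 15 bp
  [219,227): 8 bp
  [227,234): 7 bp
  [234,244): 10 bp
  [244,249): 5 bp
  [249,254): 5 bp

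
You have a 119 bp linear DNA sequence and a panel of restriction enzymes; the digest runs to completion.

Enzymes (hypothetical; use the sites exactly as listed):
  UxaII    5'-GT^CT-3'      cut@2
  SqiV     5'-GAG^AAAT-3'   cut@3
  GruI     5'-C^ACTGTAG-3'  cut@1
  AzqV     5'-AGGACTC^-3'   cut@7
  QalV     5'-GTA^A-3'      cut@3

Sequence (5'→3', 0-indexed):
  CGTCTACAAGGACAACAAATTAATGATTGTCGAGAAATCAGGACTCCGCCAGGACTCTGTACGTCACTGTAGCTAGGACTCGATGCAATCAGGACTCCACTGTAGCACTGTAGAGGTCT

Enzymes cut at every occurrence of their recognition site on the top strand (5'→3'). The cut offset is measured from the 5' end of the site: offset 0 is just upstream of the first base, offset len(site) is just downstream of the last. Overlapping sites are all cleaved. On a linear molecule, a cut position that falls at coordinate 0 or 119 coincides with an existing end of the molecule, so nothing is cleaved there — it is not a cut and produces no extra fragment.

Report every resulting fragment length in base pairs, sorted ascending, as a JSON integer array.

Scan for sites:
  UxaII (GTCT, off=2): starts [1, 115] → cuts [3, 117]
  SqiV (GAGAAAT, off=3): starts [31] → cuts [34]
  GruI (CACTGTAG, off=1): starts [64, 97, 105] → cuts [65, 98, 106]
  AzqV (AGGACTC, off=7): starts [39, 50, 74, 90] → cuts [46, 57, 81, 97]
  QalV (GTAA, off=3): no sites

All cut coordinates (distinct, sorted): [3, 34, 46, 57, 65, 81, 97, 98, 106, 117]

Fragment lengths:
  [0,3): 3 bp
  [3,34): 31 bp
  [34,46): 12 bp
  [46,57): 11 bp
  [57,65): 8 bp
  [65,81): 16 bp
  [81,97): 16 bp
  [97,98): 1 bp
  [98,106): 8 bp
  [106,117): 11 bp
  [117,119): 2 bp

[1,2,3,8,8,11,11,12,16,16,31]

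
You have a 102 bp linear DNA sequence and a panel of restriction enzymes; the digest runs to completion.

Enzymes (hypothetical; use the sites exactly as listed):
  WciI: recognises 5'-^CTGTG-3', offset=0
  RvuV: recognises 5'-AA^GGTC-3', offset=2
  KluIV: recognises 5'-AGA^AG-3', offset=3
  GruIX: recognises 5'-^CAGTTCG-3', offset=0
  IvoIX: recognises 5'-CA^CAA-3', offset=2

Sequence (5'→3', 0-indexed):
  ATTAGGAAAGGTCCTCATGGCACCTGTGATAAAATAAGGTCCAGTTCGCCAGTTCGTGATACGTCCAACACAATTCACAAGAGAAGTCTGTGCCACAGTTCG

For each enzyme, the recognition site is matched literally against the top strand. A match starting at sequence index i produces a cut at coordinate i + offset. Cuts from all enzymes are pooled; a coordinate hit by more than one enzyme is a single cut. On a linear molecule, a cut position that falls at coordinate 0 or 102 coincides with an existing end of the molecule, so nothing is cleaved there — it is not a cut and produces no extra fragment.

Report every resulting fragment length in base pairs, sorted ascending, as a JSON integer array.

[3,4,7,7,7,8,8,9,14,14,21]

Per-enzyme occurrences:
  WciI CTGTG/0: at [23, 87] ⇒ [23, 87]
  RvuV AAGGTC/2: at [7, 35] ⇒ [9, 37]
  KluIV AGAAG/3: at [81] ⇒ [84]
  GruIX CAGTTCG/0: at [41, 49, 95] ⇒ [41, 49, 95]
  IvoIX CACAA/2: at [68, 75] ⇒ [70, 77]

All cut coordinates (distinct, sorted): [9, 23, 37, 41, 49, 70, 77, 84, 87, 95]

Fragments:
  [0,9): 9 bp
  [9,23): 14 bp
  [23,37): 14 bp
  [37,41): 4 bp
  [41,49): 8 bp
  [49,70): 21 bp
  [70,77): 7 bp
  [77,84): 7 bp
  [84,87): 3 bp
  [87,95): 8 bp
  [95,102): 7 bp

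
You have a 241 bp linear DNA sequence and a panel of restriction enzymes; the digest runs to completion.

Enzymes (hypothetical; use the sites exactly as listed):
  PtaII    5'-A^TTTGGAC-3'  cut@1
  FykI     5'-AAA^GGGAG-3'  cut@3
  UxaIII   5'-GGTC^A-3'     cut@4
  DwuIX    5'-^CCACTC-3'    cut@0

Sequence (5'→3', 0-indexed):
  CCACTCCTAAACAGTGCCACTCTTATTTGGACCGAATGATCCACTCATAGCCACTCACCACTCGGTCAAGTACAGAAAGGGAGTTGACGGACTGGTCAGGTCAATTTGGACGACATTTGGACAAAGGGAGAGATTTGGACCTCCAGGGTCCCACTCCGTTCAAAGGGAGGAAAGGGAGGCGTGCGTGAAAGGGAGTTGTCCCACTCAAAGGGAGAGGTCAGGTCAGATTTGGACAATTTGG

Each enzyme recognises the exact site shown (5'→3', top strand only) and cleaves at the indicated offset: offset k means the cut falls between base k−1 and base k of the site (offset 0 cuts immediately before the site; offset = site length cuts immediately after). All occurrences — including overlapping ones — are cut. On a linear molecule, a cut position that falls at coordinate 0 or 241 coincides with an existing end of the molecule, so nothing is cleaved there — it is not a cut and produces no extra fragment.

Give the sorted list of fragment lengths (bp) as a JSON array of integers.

[2,3,5,5,7,8,9,9,9,10,10,10,10,10,11,11,14,14,15,16,17,17,19]

Site scan:
  PtaII (ATTTGGAC, off=1): starts [24, 103, 114, 132, 226] → cuts [25, 104, 115, 133, 227]
  FykI (AAAGGGAG, off=3): starts [75, 122, 161, 170, 187, 206] → cuts [78, 125, 164, 173, 190, 209]
  UxaIII (GGTCA, off=4): starts [63, 93, 98, 215, 220] → cuts [67, 97, 102, 219, 224]
  DwuIX (CCACTC, off=0): starts [0, 16, 40, 50, 57, 150, 200] → cuts [16, 40, 50, 57, 150, 200] (position 0 is a terminus of the linear molecule — no cut)

Pooled cuts: [16, 25, 40, 50, 57, 67, 78, 97, 102, 104, 115, 125, 133, 150, 164, 173, 190, 200, 209, 219, 224, 227]

Fragments:
  [0,16): 16 bp
  [16,25): 9 bp
  [25,40): 15 bp
  [40,50): 10 bp
  [50,57): 7 bp
  [57,67): 10 bp
  [67,78): 11 bp
  [78,97): 19 bp
  [97,102): 5 bp
  [102,104): 2 bp
  [104,115): 11 bp
  [115,125): 10 bp
  [125,133): 8 bp
  [133,150): 17 bp
  [150,164): 14 bp
  [164,173): 9 bp
  [173,190): 17 bp
  [190,200): 10 bp
  [200,209): 9 bp
  [209,219): 10 bp
  [219,224): 5 bp
  [224,227): 3 bp
  [227,241): 14 bp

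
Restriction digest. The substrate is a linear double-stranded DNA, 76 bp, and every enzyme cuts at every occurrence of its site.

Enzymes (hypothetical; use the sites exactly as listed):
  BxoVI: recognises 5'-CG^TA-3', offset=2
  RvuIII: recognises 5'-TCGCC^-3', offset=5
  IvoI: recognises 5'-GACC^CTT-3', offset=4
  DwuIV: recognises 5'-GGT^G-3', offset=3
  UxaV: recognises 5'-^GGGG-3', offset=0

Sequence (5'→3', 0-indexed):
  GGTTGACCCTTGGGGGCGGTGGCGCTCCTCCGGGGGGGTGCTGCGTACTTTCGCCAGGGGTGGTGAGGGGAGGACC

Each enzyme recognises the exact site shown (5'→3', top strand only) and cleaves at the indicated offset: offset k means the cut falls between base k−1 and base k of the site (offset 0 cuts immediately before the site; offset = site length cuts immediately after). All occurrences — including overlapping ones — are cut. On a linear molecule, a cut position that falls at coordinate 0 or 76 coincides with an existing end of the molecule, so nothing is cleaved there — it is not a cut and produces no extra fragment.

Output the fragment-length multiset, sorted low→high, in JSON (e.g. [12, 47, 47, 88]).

Site scan:
  BxoVI CGTA/2: at [43] ⇒ [45]
  RvuIII TCGCC/5: at [50] ⇒ [55]
  IvoI GACCCTT/4: at [4] ⇒ [8]
  DwuIV GGTG/3: at [17, 36, 58, 61] ⇒ [20, 39, 61, 64]
  UxaV GGGG/0: at [11, 12, 31, 32, 33, 34, 56, 66] ⇒ [11, 12, 31, 32, 33, 34, 56, 66]

All cut coordinates (distinct, sorted): [8, 11, 12, 20, 31, 32, 33, 34, 39, 45, 55, 56, 61, 64, 66]

Fragments:
  [0,8): 8 bp
  [8,11): 3 bp
  [11,12): 1 bp
  [12,20): 8 bp
  [20,31): 11 bp
  [31,32): 1 bp
  [32,33): 1 bp
  [33,34): 1 bp
  [34,39): 5 bp
  [39,45): 6 bp
  [45,55): 10 bp
  [55,56): 1 bp
  [56,61): 5 bp
  [61,64): 3 bp
  [64,66): 2 bp
  [66,76): 10 bp

[1,1,1,1,1,2,3,3,5,5,6,8,8,10,10,11]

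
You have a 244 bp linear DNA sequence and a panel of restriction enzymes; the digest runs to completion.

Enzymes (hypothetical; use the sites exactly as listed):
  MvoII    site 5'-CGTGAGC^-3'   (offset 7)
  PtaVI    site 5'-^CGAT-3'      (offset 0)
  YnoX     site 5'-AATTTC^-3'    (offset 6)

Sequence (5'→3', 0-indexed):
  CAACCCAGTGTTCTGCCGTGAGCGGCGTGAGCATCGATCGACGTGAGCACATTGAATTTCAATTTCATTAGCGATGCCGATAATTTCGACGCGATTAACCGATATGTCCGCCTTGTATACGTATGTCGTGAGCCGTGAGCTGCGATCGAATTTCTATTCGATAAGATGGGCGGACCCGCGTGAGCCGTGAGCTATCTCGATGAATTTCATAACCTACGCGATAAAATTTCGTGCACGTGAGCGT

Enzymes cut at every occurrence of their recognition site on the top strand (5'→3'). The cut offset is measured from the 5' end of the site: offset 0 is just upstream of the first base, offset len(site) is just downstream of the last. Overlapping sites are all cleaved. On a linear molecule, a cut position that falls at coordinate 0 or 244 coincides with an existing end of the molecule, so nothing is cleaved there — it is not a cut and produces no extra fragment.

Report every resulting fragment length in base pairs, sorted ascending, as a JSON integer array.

Per-enzyme occurrences:
  MvoII CGTGAGC/7: at [16, 25, 41, 126, 133, 178, 185, 235] ⇒ [23, 32, 48, 133, 140, 185, 192, 242]
  PtaVI CGAT/0: at [34, 71, 77, 91, 99, 142, 158, 197, 218] ⇒ [34, 71, 77, 91, 99, 142, 158, 197, 218]
  YnoX AATTTC/6: at [54, 60, 81, 148, 202, 224] ⇒ [60, 66, 87, 154, 208, 230]

Pooled cuts: [23, 32, 34, 48, 60, 66, 71, 77, 87, 91, 99, 133, 140, 142, 154, 158, 185, 192, 197, 208, 218, 230, 242]

Fragment lengths:
  [0,23): 23 bp
  [23,32): 9 bp
  [32,34): 2 bp
  [34,48): 14 bp
  [48,60): 12 bp
  [60,66): 6 bp
  [66,71): 5 bp
  [71,77): 6 bp
  [77,87): 10 bp
  [87,91): 4 bp
  [91,99): 8 bp
  [99,133): 34 bp
  [133,140): 7 bp
  [140,142): 2 bp
  [142,154): 12 bp
  [154,158): 4 bp
  [158,185): 27 bp
  [185,192): 7 bp
  [192,197): 5 bp
  [197,208): 11 bp
  [208,218): 10 bp
  [218,230): 12 bp
  [230,242): 12 bp
  [242,244): 2 bp

[2,2,2,4,4,5,5,6,6,7,7,8,9,10,10,11,12,12,12,12,14,23,27,34]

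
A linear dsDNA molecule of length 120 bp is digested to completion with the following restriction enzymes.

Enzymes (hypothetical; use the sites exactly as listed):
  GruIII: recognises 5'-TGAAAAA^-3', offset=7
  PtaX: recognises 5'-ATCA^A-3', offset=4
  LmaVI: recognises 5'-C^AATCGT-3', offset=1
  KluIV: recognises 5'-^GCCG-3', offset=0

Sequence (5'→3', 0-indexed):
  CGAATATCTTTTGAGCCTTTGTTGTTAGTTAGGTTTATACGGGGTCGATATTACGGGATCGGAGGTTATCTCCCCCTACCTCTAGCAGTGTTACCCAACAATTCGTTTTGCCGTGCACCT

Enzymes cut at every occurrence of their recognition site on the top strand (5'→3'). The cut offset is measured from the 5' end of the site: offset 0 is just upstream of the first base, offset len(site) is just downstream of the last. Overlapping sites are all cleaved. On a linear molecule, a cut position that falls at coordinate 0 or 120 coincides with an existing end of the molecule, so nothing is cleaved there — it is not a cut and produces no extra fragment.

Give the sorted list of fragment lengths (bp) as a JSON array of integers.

[11,109]

Site scan:
  GruIII (TGAAAAA, off=7): no sites
  PtaX (ATCAA, off=4): no sites
  LmaVI (CAATCGT, off=1): no sites
  KluIV GCCG/0: at [109] ⇒ [109]

All cut coordinates (distinct, sorted): [109]

Fragment lengths:
  [0,109): 109 bp
  [109,120): 11 bp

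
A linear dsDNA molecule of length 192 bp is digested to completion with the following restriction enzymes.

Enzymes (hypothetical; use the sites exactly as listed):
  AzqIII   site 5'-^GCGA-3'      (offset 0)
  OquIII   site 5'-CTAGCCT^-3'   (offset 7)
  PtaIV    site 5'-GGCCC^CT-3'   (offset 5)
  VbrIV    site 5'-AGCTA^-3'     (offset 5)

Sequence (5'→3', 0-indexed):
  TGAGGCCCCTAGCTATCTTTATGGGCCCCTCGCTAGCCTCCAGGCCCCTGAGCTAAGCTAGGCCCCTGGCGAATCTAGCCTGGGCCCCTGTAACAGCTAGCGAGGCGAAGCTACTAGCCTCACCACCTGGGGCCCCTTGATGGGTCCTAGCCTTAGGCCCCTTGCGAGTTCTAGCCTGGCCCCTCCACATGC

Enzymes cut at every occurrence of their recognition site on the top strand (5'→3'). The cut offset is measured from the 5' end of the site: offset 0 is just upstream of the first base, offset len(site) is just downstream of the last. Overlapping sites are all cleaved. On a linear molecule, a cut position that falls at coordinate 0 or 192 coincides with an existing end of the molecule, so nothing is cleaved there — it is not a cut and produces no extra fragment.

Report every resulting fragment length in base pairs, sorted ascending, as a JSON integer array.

Per-enzyme occurrences:
  AzqIII (GCGA, off=0): starts [68, 99, 104, 163] → cuts [68, 99, 104, 163]
  OquIII (CTAGCCT, off=7): starts [32, 74, 113, 146, 170] → cuts [39, 81, 120, 153, 177]
  PtaIV (GGCCCCT, off=5): starts [3, 23, 42, 60, 82, 130, 155, 177] → cuts [8, 28, 47, 65, 87, 135, 160, 182]
  VbrIV (AGCTA, off=5): starts [10, 50, 55, 94, 108] → cuts [15, 55, 60, 99, 113]

All cut coordinates (distinct, sorted): [8, 15, 28, 39, 47, 55, 60, 65, 68, 81, 87, 99, 104, 113, 120, 135, 153, 160, 163, 177, 182]

Fragments:
  [0,8): 8 bp
  [8,15): 7 bp
  [15,28): 13 bp
  [28,39): 11 bp
  [39,47): 8 bp
  [47,55): 8 bp
  [55,60): 5 bp
  [60,65): 5 bp
  [65,68): 3 bp
  [68,81): 13 bp
  [81,87): 6 bp
  [87,99): 12 bp
  [99,104): 5 bp
  [104,113): 9 bp
  [113,120): 7 bp
  [120,135): 15 bp
  [135,153): 18 bp
  [153,160): 7 bp
  [160,163): 3 bp
  [163,177): 14 bp
  [177,182): 5 bp
  [182,192): 10 bp

[3,3,5,5,5,5,6,7,7,7,8,8,8,9,10,11,12,13,13,14,15,18]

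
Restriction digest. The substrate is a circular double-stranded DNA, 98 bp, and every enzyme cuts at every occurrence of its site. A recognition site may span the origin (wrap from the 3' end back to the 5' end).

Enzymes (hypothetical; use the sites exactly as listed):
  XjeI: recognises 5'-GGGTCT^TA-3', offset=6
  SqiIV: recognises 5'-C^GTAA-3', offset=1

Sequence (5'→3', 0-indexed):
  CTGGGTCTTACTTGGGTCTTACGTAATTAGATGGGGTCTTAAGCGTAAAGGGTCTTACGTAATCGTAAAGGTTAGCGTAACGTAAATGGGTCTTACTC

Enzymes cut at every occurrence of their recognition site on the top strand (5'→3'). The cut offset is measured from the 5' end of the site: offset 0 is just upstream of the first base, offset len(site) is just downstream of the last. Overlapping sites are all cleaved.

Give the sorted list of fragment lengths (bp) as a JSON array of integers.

[3,3,5,5,6,11,11,12,12,13,17]

Per-enzyme occurrences:
  XjeI (GGGTCTTA, off=6): starts [2, 13, 33, 49, 87] → cuts [8, 19, 39, 55, 93]
  SqiIV (CGTAA, off=1): starts [21, 43, 57, 63, 75, 80] → cuts [22, 44, 58, 64, 76, 81]

Pooled cuts: [8, 19, 22, 39, 44, 55, 58, 64, 76, 81, 93]

Fragments:
  8→19: 11 bp
  19→22: 3 bp
  22→39: 17 bp
  39→44: 5 bp
  44→55: 11 bp
  55→58: 3 bp
  58→64: 6 bp
  64→76: 12 bp
  76→81: 5 bp
  81→93: 12 bp
  93→8 (wrap): 98-93+8 = 13 bp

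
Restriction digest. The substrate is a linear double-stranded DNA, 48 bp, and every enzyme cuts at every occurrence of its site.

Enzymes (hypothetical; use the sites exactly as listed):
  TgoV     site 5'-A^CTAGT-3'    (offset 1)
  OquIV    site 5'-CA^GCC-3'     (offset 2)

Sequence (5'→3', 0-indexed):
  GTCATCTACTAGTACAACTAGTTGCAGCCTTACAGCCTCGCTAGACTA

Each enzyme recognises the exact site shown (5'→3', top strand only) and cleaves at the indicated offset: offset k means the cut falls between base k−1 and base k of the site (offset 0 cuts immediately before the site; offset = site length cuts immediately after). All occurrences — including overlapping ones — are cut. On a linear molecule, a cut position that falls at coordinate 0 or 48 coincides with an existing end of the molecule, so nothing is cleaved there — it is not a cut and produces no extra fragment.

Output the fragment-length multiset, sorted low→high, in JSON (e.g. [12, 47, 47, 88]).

Site scan:
  TgoV (ACTAGT, off=1): starts [7, 16] → cuts [8, 17]
  OquIV (CAGCC, off=2): starts [24, 32] → cuts [26, 34]

All cut coordinates (distinct, sorted): [8, 17, 26, 34]

Fragment lengths:
  [0,8): 8 bp
  [8,17): 9 bp
  [17,26): 9 bp
  [26,34): 8 bp
  [34,48): 14 bp

[8,8,9,9,14]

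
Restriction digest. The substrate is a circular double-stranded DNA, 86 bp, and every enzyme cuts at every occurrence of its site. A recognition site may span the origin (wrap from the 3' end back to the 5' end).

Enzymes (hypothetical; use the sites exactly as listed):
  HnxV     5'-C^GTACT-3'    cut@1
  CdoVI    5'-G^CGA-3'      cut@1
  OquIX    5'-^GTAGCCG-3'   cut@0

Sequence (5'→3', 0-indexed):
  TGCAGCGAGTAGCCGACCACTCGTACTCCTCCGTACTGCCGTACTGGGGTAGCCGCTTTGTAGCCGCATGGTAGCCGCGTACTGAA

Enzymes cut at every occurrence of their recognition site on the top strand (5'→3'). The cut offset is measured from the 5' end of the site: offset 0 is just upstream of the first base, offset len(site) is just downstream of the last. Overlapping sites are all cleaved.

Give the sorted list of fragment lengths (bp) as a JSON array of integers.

[3,8,8,8,10,11,11,13,14]

Per-enzyme occurrences:
  HnxV CGTACT/1: at [21, 31, 39, 77] ⇒ [22, 32, 40, 78]
  CdoVI GCGA/1: at [4] ⇒ [5]
  OquIX GTAGCCG/0: at [8, 48, 59, 70] ⇒ [8, 48, 59, 70]

All cut coordinates (distinct, sorted): [5, 8, 22, 32, 40, 48, 59, 70, 78]

Fragment lengths:
  5→8: 3 bp
  8→22: 14 bp
  22→32: 10 bp
  32→40: 8 bp
  40→48: 8 bp
  48→59: 11 bp
  59→70: 11 bp
  70→78: 8 bp
  78→5 (wrap): 86-78+5 = 13 bp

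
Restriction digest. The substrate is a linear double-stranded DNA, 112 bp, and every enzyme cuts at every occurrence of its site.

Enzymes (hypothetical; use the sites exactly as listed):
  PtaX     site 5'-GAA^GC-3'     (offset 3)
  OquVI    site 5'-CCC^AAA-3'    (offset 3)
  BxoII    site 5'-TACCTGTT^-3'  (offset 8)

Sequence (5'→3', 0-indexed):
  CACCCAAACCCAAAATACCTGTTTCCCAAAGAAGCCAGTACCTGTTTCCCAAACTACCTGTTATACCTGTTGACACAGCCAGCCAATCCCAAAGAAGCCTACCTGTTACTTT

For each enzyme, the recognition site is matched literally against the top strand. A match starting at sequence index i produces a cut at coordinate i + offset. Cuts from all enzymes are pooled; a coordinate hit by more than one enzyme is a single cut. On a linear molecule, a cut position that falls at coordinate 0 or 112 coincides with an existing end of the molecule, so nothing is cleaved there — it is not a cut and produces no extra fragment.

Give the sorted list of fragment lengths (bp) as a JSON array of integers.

[4,4,5,5,6,6,6,9,11,12,12,13,19]

Scan for sites:
  PtaX (GAAGC, off=3): starts [30, 93] → cuts [33, 96]
  OquVI (CCCAAA, off=3): starts [2, 8, 24, 47, 87] → cuts [5, 11, 27, 50, 90]
  BxoII (TACCTGTT, off=8): starts [15, 38, 54, 63, 99] → cuts [23, 46, 62, 71, 107]

Pooled cuts: [5, 11, 23, 27, 33, 46, 50, 62, 71, 90, 96, 107]

Fragments:
  [0,5): 5 bp
  [5,11): 6 bp
  [11,23): 12 bp
  [23,27): 4 bp
  [27,33): 6 bp
  [33,46): 13 bp
  [46,50): 4 bp
  [50,62): 12 bp
  [62,71): 9 bp
  [71,90): 19 bp
  [90,96): 6 bp
  [96,107): 11 bp
  [107,112): 5 bp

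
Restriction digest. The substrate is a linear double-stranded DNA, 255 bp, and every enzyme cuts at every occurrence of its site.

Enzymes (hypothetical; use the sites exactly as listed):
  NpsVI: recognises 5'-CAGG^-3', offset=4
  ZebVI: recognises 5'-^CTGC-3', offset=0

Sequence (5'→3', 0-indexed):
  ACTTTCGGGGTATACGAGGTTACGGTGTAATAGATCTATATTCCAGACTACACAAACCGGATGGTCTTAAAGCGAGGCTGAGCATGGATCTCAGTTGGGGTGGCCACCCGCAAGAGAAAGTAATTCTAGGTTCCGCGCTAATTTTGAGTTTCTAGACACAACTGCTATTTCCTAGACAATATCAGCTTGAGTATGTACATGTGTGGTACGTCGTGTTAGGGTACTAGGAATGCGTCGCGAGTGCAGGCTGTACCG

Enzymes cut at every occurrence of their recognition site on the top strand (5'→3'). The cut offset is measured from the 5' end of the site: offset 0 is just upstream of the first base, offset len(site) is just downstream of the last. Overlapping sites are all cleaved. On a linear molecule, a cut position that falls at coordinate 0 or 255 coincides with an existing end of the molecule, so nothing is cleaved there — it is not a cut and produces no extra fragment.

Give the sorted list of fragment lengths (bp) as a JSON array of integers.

Scan for sites:
  NpsVI (CAGG, off=4): starts [243] → cuts [247]
  ZebVI (CTGC, off=0): starts [161] → cuts [161]

All cut coordinates (distinct, sorted): [161, 247]

Fragments:
  [0,161): 161 bp
  [161,247): 86 bp
  [247,255): 8 bp

[8,86,161]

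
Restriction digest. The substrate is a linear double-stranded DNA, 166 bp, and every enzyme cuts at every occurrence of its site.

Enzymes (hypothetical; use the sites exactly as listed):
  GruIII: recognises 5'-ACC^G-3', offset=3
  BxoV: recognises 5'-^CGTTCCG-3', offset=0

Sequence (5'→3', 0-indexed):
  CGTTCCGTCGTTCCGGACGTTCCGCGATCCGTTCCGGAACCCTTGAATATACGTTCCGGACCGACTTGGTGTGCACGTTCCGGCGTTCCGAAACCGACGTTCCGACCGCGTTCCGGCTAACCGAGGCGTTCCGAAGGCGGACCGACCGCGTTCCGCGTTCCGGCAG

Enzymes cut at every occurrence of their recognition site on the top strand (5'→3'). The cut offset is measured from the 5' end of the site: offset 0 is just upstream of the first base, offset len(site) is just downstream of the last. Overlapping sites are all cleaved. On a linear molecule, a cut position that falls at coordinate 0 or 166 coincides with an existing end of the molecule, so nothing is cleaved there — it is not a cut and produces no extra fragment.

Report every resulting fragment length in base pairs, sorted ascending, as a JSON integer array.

[1,1,2,4,4,7,8,8,9,10,11,11,12,12,13,14,17,22]

Scan for sites:
  GruIII ACCG/3: at [59, 92, 104, 119, 140, 144] ⇒ [62, 95, 107, 122, 143, 147]
  BxoV CGTTCCG/0: at [0, 8, 17, 29, 51, 75, 83, 97, 108, 126, 148, 155] ⇒ [8, 17, 29, 51, 75, 83, 97, 108, 126, 148, 155] (position 0 is a terminus of the linear molecule — no cut)

Pooled cuts: [8, 17, 29, 51, 62, 75, 83, 95, 97, 107, 108, 122, 126, 143, 147, 148, 155]

Fragment lengths:
  [0,8): 8 bp
  [8,17): 9 bp
  [17,29): 12 bp
  [29,51): 22 bp
  [51,62): 11 bp
  [62,75): 13 bp
  [75,83): 8 bp
  [83,95): 12 bp
  [95,97): 2 bp
  [97,107): 10 bp
  [107,108): 1 bp
  [108,122): 14 bp
  [122,126): 4 bp
  [126,143): 17 bp
  [143,147): 4 bp
  [147,148): 1 bp
  [148,155): 7 bp
  [155,166): 11 bp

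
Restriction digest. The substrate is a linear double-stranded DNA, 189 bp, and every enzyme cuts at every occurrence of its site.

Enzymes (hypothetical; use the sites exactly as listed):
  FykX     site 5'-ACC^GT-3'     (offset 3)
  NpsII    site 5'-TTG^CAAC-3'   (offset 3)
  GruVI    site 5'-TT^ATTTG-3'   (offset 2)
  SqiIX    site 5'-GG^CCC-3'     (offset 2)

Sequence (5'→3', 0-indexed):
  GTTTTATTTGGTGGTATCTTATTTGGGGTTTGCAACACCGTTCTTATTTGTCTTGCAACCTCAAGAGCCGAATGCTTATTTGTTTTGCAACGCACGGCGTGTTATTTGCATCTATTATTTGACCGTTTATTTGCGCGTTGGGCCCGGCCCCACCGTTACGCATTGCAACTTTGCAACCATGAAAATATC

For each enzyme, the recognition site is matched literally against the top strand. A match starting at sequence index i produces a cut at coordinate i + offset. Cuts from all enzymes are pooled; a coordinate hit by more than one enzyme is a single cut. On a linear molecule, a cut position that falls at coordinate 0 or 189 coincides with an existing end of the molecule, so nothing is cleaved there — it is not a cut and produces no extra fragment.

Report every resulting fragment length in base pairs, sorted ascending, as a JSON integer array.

[4,5,5,6,7,7,8,8,10,10,11,12,13,14,15,16,16,22]

Site scan:
  FykX (ACCGT, off=3): starts [36, 121, 151] → cuts [39, 124, 154]
  NpsII (TTGCAAC, off=3): starts [29, 52, 84, 162, 170] → cuts [32, 55, 87, 165, 173]
  GruVI (TTATTTG, off=2): starts [3, 18, 43, 75, 101, 114, 126] → cuts [5, 20, 45, 77, 103, 116, 128]
  SqiIX (GGCCC, off=2): starts [140, 145] → cuts [142, 147]

All cut coordinates (distinct, sorted): [5, 20, 32, 39, 45, 55, 77, 87, 103, 116, 124, 128, 142, 147, 154, 165, 173]

Fragment lengths:
  [0,5): 5 bp
  [5,20): 15 bp
  [20,32): 12 bp
  [32,39): 7 bp
  [39,45): 6 bp
  [45,55): 10 bp
  [55,77): 22 bp
  [77,87): 10 bp
  [87,103): 16 bp
  [103,116): 13 bp
  [116,124): 8 bp
  [124,128): 4 bp
  [128,142): 14 bp
  [142,147): 5 bp
  [147,154): 7 bp
  [154,165): 11 bp
  [165,173): 8 bp
  [173,189): 16 bp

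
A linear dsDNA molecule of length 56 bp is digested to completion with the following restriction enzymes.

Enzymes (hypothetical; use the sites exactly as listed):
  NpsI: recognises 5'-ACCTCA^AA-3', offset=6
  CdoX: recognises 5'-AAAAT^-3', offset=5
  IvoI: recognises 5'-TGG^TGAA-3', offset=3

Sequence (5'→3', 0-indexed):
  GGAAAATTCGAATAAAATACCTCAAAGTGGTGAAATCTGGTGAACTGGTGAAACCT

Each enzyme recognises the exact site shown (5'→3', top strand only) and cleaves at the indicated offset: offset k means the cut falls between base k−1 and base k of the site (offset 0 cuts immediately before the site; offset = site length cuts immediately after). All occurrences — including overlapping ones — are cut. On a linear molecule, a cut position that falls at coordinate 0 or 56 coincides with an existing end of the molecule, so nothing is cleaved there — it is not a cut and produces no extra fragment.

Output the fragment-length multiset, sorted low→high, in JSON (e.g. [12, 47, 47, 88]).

[6,6,7,8,8,10,11]

Site scan:
  NpsI ACCTCAAA/6: at [18] ⇒ [24]
  CdoX AAAAT/5: at [2, 13] ⇒ [7, 18]
  IvoI TGGTGAA/3: at [27, 37, 45] ⇒ [30, 40, 48]

Pooled cuts: [7, 18, 24, 30, 40, 48]

Fragment lengths:
  [0,7): 7 bp
  [7,18): 11 bp
  [18,24): 6 bp
  [24,30): 6 bp
  [30,40): 10 bp
  [40,48): 8 bp
  [48,56): 8 bp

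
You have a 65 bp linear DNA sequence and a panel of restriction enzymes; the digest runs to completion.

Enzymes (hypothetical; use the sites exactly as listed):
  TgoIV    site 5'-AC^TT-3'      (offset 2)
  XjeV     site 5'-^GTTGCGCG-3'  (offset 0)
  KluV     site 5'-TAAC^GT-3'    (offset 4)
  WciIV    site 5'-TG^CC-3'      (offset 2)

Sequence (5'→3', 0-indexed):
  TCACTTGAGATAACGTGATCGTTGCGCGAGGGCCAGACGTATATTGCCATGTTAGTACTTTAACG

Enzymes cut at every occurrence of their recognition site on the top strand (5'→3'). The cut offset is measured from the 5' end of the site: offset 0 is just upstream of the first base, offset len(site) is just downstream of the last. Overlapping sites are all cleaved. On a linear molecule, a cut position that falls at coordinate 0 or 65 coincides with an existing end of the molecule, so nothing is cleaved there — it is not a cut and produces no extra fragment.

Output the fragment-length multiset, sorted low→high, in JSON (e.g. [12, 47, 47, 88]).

Scan for sites:
  TgoIV ACTT/2: at [2, 56] ⇒ [4, 58]
  XjeV GTTGCGCG/0: at [20] ⇒ [20]
  KluV TAACGT/4: at [10] ⇒ [14]
  WciIV TGCC/2: at [44] ⇒ [46]

Pooled cuts: [4, 14, 20, 46, 58]

Fragment lengths:
  [0,4): 4 bp
  [4,14): 10 bp
  [14,20): 6 bp
  [20,46): 26 bp
  [46,58): 12 bp
  [58,65): 7 bp

[4,6,7,10,12,26]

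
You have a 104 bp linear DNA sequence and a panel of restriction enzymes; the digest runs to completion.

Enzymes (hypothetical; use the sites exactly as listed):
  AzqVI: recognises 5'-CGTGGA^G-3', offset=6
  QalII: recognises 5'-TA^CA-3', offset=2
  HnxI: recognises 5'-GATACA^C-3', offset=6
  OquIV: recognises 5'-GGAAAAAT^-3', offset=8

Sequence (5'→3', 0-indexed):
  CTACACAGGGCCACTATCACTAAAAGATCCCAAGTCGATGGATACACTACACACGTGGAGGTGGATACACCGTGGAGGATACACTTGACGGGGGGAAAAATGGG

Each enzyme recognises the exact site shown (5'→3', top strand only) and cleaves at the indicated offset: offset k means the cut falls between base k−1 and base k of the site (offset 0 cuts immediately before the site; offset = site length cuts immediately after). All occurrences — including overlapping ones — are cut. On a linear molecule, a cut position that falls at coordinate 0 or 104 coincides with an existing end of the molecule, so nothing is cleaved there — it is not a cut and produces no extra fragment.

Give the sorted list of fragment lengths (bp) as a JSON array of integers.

Site scan:
  AzqVI (CGTGGAG, off=6): starts [53, 70] → cuts [59, 76]
  QalII (TACA, off=2): starts [1, 42, 47, 65, 79] → cuts [3, 44, 49, 67, 81]
  HnxI (GATACAC, off=6): starts [40, 63, 77] → cuts [46, 69, 83]
  OquIV (GGAAAAAT, off=8): starts [93] → cuts [101]

Pooled cuts: [3, 44, 46, 49, 59, 67, 69, 76, 81, 83, 101]

Fragments:
  [0,3): 3 bp
  [3,44): 41 bp
  [44,46): 2 bp
  [46,49): 3 bp
  [49,59): 10 bp
  [59,67): 8 bp
  [67,69): 2 bp
  [69,76): 7 bp
  [76,81): 5 bp
  [81,83): 2 bp
  [83,101): 18 bp
  [101,104): 3 bp

[2,2,2,3,3,3,5,7,8,10,18,41]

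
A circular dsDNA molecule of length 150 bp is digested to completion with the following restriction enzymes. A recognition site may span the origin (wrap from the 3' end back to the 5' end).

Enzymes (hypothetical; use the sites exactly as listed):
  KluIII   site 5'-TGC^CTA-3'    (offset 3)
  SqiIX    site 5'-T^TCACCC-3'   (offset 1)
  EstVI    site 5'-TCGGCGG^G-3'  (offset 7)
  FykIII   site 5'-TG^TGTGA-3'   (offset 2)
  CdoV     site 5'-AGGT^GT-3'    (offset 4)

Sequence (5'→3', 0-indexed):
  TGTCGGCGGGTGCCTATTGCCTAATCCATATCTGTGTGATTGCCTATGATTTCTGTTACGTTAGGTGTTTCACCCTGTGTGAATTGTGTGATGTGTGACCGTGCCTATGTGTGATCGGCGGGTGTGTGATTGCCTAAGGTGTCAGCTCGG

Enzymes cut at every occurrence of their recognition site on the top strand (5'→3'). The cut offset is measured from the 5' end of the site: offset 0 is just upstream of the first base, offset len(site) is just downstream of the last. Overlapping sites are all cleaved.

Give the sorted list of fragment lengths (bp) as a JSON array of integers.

Per-enzyme occurrences:
  KluIII TGCCTA/3: at [10, 17, 40, 101, 130] ⇒ [13, 20, 43, 104, 133]
  SqiIX TTCACCC/1: at [68] ⇒ [69]
  EstVI TCGGCGGG/7: at [2, 114] ⇒ [9, 121]
  FykIII TGTGTGA/2: at [32, 75, 84, 91, 107, 122] ⇒ [34, 77, 86, 93, 109, 124]
  CdoV AGGTGT/4: at [62, 136] ⇒ [66, 140]

Pooled cuts: [9, 13, 20, 34, 43, 66, 69, 77, 86, 93, 104, 109, 121, 124, 133, 140]

Fragments:
  9→13: 4 bp
  13→20: 7 bp
  20→34: 14 bp
  34→43: 9 bp
  43→66: 23 bp
  66→69: 3 bp
  69→77: 8 bp
  77→86: 9 bp
  86→93: 7 bp
  93→104: 11 bp
  104→109: 5 bp
  109→121: 12 bp
  121→124: 3 bp
  124→133: 9 bp
  133→140: 7 bp
  140→9 (wrap): 150-140+9 = 19 bp

[3,3,4,5,7,7,7,8,9,9,9,11,12,14,19,23]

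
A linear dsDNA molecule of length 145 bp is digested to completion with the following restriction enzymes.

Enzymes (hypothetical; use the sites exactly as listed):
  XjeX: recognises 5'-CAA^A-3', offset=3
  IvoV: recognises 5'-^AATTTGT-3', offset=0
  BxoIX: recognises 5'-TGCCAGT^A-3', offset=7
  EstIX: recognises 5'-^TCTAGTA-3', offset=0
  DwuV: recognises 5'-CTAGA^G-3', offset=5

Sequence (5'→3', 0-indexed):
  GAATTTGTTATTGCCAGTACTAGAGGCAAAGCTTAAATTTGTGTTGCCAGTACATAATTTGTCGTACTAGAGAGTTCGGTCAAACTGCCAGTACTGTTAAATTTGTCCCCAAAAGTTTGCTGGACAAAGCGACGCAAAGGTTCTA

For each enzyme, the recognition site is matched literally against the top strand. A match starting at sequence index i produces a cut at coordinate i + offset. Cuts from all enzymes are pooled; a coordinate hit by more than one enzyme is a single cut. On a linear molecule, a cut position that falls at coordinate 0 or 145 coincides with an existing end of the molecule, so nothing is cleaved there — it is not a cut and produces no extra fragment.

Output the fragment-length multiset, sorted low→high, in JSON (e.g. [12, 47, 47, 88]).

Site scan:
  XjeX (CAAA, off=3): starts [26, 80, 109, 124, 134] → cuts [29, 83, 112, 127, 137]
  IvoV (AATTTGT, off=0): starts [1, 35, 55, 99] → cuts [1, 35, 55, 99]
  BxoIX (TGCCAGTA, off=7): starts [11, 44, 85] → cuts [18, 51, 92]
  EstIX (TCTAGTA, off=0): no sites
  DwuV (CTAGAG, off=5): starts [19, 66] → cuts [24, 71]

Pooled cuts: [1, 18, 24, 29, 35, 51, 55, 71, 83, 92, 99, 112, 127, 137]

Fragment lengths:
  [0,1): 1 bp
  [1,18): 17 bp
  [18,24): 6 bp
  [24,29): 5 bp
  [29,35): 6 bp
  [35,51): 16 bp
  [51,55): 4 bp
  [55,71): 16 bp
  [71,83): 12 bp
  [83,92): 9 bp
  [92,99): 7 bp
  [99,112): 13 bp
  [112,127): 15 bp
  [127,137): 10 bp
  [137,145): 8 bp

[1,4,5,6,6,7,8,9,10,12,13,15,16,16,17]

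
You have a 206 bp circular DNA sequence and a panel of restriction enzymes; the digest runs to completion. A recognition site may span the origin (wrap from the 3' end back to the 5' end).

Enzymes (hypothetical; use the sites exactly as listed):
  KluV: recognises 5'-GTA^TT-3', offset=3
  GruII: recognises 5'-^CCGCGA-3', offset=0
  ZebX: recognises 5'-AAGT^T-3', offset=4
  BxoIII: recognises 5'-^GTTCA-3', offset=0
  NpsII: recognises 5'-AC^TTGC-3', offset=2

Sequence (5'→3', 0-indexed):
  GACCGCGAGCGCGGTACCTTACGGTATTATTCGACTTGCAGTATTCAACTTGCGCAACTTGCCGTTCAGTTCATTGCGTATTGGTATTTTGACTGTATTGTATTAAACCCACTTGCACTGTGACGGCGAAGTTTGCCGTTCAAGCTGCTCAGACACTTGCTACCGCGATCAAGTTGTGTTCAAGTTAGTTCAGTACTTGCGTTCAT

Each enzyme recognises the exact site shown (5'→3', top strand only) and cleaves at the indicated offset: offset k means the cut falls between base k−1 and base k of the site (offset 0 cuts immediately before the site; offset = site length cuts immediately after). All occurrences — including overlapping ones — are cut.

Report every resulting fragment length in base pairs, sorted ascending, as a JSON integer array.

[2,3,4,5,5,5,5,6,6,6,8,8,8,9,9,9,10,11,12,12,19,20,24]

Site scan:
  KluV (GTATT, off=3): starts [23, 40, 77, 83, 94, 99] → cuts [26, 43, 80, 86, 97, 102]
  GruII (CCGCGA, off=0): starts [2, 162] → cuts [2, 162]
  ZebX (AAGTT, off=4): starts [128, 170, 181] → cuts [132, 174, 185]
  BxoIII (GTTCA, off=0): starts [63, 68, 137, 177, 187, 200] → cuts [63, 68, 137, 177, 187, 200]
  NpsII (ACTTGC, off=2): starts [33, 47, 56, 110, 154, 194] → cuts [35, 49, 58, 112, 156, 196]

All cut coordinates (distinct, sorted): [2, 26, 35, 43, 49, 58, 63, 68, 80, 86, 97, 102, 112, 132, 137, 156, 162, 174, 177, 185, 187, 196, 200]

Fragments:
  2→26: 24 bp
  26→35: 9 bp
  35→43: 8 bp
  43→49: 6 bp
  49→58: 9 bp
  58→63: 5 bp
  63→68: 5 bp
  68→80: 12 bp
  80→86: 6 bp
  86→97: 11 bp
  97→102: 5 bp
  102→112: 10 bp
  112→132: 20 bp
  132→137: 5 bp
  137→156: 19 bp
  156→162: 6 bp
  162→174: 12 bp
  174→177: 3 bp
  177→185: 8 bp
  185→187: 2 bp
  187→196: 9 bp
  196→200: 4 bp
  200→2 (wrap): 206-200+2 = 8 bp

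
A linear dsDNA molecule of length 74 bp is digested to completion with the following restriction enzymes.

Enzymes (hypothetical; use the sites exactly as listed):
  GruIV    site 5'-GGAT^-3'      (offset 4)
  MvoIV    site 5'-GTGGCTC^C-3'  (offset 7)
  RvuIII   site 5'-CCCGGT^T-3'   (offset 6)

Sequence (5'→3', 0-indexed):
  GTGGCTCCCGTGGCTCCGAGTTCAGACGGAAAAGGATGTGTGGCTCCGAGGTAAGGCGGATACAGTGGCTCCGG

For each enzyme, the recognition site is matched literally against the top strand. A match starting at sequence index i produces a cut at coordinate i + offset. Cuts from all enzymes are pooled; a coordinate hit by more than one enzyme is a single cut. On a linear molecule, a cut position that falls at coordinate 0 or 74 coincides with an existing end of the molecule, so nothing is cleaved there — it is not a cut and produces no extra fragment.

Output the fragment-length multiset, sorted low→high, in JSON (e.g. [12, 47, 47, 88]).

[3,7,9,9,10,15,21]

Scan for sites:
  GruIV (GGAT, off=4): starts [33, 57] → cuts [37, 61]
  MvoIV (GTGGCTCC, off=7): starts [0, 9, 39, 64] → cuts [7, 16, 46, 71]
  RvuIII (CCCGGTT, off=6): no sites

Pooled cuts: [7, 16, 37, 46, 61, 71]

Fragment lengths:
  [0,7): 7 bp
  [7,16): 9 bp
  [16,37): 21 bp
  [37,46): 9 bp
  [46,61): 15 bp
  [61,71): 10 bp
  [71,74): 3 bp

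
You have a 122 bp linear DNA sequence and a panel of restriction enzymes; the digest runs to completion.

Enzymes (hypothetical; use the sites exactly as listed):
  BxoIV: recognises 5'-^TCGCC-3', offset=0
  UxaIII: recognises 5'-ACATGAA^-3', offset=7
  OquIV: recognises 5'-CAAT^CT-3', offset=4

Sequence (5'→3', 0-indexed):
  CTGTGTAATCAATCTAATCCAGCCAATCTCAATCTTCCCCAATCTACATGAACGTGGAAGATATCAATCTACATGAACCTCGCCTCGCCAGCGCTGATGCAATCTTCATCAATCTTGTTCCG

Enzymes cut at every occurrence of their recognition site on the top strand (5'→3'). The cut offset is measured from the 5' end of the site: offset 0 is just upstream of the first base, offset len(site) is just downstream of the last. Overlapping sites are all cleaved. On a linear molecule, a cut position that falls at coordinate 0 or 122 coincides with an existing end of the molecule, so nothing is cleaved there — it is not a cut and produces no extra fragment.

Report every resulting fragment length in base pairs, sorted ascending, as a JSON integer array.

Per-enzyme occurrences:
  BxoIV TCGCC/0: at [79, 84] ⇒ [79, 84]
  UxaIII ACATGAA/7: at [45, 70] ⇒ [52, 77]
  OquIV CAATCT/4: at [9, 23, 29, 39, 64, 99, 109] ⇒ [13, 27, 33, 43, 68, 103, 113]

All cut coordinates (distinct, sorted): [13, 27, 33, 43, 52, 68, 77, 79, 84, 103, 113]

Fragments:
  [0,13): 13 bp
  [13,27): 14 bp
  [27,33): 6 bp
  [33,43): 10 bp
  [43,52): 9 bp
  [52,68): 16 bp
  [68,77): 9 bp
  [77,79): 2 bp
  [79,84): 5 bp
  [84,103): 19 bp
  [103,113): 10 bp
  [113,122): 9 bp

[2,5,6,9,9,9,10,10,13,14,16,19]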